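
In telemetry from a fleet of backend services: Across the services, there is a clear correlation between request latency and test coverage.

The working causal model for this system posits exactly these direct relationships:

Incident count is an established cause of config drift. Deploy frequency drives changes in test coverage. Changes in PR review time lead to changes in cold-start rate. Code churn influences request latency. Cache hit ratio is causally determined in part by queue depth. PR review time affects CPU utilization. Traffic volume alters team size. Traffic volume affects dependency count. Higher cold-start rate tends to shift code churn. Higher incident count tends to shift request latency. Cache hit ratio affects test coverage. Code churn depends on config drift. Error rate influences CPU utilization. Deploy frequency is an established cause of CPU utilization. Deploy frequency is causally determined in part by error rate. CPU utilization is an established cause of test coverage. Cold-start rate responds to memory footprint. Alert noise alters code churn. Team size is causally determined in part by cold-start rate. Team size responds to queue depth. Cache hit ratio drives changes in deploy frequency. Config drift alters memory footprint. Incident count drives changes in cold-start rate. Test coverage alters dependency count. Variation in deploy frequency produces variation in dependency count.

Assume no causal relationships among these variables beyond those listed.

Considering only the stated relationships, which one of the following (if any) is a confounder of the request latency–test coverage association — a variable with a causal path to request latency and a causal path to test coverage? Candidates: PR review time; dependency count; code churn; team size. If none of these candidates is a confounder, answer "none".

PR review time causes request latency (PR review time → cold-start rate → code churn → request latency) and also causes test coverage (PR review time → CPU utilization → test coverage); it is a common cause of both.
Each of the other candidates lacks a causal path to at least one of request latency and test coverage, so they do not confound the relationship.

PR review time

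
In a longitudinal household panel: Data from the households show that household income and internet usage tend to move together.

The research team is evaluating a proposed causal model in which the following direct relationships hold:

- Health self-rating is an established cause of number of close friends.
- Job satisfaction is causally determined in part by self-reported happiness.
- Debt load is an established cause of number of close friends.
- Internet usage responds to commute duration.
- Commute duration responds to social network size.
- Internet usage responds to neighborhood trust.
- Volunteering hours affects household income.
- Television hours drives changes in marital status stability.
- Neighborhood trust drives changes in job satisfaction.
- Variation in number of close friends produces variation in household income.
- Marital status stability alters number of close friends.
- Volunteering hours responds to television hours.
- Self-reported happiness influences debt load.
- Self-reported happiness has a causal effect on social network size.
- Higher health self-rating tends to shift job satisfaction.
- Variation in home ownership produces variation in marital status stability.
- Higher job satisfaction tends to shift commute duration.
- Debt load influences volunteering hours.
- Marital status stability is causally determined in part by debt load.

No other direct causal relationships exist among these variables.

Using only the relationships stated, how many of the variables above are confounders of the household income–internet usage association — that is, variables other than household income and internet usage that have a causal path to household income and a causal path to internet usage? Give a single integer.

The common causes are: health self-rating (to household income via health self-rating → number of close friends → household income; to internet usage via health self-rating → job satisfaction → commute duration → internet usage); self-reported happiness (to household income via self-reported happiness → debt load → number of close friends → household income; to internet usage via self-reported happiness → social network size → commute duration → internet usage).
Every other variable lacks a causal path to at least one of household income and internet usage.

2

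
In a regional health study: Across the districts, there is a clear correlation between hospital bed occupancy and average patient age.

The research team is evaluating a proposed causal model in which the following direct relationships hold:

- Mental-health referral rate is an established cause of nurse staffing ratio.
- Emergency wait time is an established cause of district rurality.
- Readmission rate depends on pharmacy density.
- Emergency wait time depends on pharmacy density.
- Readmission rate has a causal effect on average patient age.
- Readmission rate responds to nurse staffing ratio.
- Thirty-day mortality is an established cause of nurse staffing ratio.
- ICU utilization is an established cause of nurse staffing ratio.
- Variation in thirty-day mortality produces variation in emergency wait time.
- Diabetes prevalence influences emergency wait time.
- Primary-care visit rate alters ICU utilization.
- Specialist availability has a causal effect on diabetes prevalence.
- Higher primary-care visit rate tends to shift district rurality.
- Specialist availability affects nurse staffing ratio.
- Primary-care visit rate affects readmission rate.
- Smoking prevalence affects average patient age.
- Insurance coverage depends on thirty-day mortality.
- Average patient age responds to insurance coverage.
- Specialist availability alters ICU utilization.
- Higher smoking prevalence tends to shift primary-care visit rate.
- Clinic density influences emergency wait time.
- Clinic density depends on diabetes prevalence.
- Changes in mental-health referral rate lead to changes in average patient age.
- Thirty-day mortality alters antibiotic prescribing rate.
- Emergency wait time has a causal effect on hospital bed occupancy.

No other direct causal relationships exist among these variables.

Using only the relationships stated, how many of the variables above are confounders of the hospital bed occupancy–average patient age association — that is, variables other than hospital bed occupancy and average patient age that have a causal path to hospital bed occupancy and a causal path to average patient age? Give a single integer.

The common causes are: pharmacy density (to hospital bed occupancy via pharmacy density → emergency wait time → hospital bed occupancy; to average patient age via pharmacy density → readmission rate → average patient age); specialist availability (to hospital bed occupancy via specialist availability → diabetes prevalence → emergency wait time → hospital bed occupancy; to average patient age via specialist availability → nurse staffing ratio → readmission rate → average patient age); thirty-day mortality (to hospital bed occupancy via thirty-day mortality → emergency wait time → hospital bed occupancy; to average patient age via thirty-day mortality → insurance coverage → average patient age).
Every other variable lacks a causal path to at least one of hospital bed occupancy and average patient age.

3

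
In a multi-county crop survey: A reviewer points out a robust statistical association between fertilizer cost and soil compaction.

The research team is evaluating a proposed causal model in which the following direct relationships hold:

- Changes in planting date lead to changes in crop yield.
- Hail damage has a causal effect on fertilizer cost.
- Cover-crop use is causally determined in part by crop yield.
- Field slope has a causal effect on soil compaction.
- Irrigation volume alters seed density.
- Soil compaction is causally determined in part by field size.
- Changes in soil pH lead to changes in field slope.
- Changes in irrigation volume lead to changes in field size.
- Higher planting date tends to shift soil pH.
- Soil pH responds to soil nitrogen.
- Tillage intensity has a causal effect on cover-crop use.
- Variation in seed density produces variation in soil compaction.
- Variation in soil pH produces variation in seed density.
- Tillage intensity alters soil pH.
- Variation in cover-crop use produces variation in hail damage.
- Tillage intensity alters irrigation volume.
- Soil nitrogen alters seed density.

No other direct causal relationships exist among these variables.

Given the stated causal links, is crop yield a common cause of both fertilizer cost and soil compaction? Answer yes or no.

no

Crop yield has no stated causal path to soil compaction. A confounder must cause both variables, so crop yield does not qualify.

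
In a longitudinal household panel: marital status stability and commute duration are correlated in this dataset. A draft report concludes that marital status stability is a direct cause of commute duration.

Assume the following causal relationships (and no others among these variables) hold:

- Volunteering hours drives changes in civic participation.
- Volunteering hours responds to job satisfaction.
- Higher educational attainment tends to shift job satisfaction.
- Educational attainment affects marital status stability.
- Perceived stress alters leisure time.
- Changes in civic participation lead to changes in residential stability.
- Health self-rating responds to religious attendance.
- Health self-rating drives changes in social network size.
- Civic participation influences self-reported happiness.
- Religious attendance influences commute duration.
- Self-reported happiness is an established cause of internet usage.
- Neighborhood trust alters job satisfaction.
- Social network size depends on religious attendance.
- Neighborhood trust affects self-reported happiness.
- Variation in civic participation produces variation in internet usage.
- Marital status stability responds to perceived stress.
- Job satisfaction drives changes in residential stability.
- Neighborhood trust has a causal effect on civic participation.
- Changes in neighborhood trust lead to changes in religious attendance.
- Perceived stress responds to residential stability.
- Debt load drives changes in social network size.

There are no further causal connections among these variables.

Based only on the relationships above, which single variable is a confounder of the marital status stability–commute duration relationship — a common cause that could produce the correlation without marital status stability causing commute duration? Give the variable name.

neighborhood trust

Neighborhood trust has a causal path to marital status stability (neighborhood trust → job satisfaction → residential stability → perceived stress → marital status stability) and a separate causal path to commute duration (neighborhood trust → religious attendance → commute duration), so it is a common cause of both.
No stated relationship gives marital status stability a causal route to commute duration, so the correlation is explained by the shared upstream cause rather than a direct effect.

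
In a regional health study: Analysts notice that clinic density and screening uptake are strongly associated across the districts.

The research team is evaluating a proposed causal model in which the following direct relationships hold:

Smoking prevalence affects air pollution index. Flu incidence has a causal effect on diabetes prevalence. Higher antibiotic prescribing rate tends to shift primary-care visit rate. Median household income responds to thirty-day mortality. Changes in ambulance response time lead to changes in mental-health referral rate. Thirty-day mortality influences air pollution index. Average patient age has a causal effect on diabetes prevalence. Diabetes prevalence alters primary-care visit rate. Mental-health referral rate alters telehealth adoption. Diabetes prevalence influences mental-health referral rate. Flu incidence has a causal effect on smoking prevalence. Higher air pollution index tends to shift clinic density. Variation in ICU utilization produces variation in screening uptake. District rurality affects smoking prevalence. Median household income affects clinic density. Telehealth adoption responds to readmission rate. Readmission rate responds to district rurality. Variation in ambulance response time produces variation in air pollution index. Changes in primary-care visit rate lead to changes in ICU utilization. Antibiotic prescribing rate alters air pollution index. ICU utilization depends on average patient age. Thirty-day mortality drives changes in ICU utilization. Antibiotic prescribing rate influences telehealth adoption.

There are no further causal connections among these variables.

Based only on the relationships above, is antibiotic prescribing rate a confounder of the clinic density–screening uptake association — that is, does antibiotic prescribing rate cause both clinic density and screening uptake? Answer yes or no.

Antibiotic prescribing rate has a causal path to clinic density (antibiotic prescribing rate → air pollution index → clinic density) and to screening uptake (antibiotic prescribing rate → primary-care visit rate → ICU utilization → screening uptake), so it is a common cause of both — a confounder.

yes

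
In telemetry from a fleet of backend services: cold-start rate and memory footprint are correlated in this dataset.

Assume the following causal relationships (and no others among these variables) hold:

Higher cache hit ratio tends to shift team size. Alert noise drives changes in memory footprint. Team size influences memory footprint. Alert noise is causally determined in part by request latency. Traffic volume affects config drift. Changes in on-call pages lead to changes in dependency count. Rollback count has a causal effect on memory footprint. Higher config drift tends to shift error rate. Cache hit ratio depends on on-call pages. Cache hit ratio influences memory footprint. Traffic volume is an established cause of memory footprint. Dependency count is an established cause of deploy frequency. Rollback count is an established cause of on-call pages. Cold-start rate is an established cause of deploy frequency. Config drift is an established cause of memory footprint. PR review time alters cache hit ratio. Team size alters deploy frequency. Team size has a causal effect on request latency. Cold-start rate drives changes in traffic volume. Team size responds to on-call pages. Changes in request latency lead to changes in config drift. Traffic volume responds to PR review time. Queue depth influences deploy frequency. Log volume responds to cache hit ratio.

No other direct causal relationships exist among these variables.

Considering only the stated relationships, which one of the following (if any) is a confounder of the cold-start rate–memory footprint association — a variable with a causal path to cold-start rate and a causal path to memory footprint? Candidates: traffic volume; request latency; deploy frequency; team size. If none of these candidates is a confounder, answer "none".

None of the listed candidates has causal paths to both cold-start rate and memory footprint in the stated relationships, so none is a common cause.

none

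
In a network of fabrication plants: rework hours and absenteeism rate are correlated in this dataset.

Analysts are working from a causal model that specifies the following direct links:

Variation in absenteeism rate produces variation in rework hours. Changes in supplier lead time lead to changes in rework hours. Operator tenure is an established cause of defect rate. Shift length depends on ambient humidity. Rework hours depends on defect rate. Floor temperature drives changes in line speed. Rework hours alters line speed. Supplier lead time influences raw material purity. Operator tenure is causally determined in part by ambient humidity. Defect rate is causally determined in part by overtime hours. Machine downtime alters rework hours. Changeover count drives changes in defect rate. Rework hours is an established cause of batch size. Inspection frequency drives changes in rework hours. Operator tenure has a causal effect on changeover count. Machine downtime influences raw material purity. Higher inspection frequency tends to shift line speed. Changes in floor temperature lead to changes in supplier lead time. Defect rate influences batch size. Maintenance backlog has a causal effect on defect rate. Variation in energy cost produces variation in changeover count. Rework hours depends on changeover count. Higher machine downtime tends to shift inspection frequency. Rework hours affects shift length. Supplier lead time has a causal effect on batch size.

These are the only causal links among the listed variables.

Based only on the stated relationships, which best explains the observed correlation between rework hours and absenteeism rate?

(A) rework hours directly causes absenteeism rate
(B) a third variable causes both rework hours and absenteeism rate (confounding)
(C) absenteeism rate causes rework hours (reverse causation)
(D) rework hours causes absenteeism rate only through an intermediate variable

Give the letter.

C

The stated link runs absenteeism rate → rework hours; rework hours has no causal path to absenteeism rate. No variable causes both, so confounding is ruled out. The correlation reflects reverse causation.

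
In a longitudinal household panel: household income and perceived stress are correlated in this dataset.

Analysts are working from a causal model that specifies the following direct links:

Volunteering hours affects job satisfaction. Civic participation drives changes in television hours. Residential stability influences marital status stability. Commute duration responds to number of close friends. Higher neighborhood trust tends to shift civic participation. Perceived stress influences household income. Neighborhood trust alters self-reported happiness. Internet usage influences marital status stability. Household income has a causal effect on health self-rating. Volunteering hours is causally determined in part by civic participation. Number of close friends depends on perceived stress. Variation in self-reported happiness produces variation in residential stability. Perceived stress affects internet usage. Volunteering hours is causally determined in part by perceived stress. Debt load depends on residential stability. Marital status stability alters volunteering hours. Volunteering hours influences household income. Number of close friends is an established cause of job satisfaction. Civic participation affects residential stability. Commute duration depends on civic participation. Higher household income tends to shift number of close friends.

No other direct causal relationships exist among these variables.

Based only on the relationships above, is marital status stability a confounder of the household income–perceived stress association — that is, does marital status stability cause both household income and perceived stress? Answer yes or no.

Marital status stability has no stated causal path to perceived stress. A confounder must cause both variables, so marital status stability does not qualify.

no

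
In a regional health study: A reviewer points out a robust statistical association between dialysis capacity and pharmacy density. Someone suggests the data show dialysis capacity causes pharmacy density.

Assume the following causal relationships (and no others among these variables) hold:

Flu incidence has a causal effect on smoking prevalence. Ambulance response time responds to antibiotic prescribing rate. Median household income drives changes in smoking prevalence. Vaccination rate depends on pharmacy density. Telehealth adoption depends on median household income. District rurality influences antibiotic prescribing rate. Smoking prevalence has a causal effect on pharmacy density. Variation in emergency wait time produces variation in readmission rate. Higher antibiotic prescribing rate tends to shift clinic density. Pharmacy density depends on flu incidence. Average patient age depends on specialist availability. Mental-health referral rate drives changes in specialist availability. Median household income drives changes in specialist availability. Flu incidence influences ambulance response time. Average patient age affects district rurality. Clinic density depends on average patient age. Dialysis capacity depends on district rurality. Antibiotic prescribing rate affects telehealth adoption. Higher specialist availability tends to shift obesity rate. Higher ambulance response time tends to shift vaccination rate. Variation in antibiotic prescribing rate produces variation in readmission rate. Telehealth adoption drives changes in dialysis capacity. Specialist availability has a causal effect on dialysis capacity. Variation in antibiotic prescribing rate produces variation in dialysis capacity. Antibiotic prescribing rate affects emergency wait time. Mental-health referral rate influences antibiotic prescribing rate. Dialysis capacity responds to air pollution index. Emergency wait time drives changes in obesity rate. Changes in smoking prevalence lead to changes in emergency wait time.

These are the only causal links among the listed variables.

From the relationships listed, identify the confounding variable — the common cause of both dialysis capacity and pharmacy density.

median household income

Median household income has a causal path to dialysis capacity (median household income → telehealth adoption → dialysis capacity) and a separate causal path to pharmacy density (median household income → smoking prevalence → pharmacy density), so it is a common cause of both.
No stated relationship gives dialysis capacity a causal route to pharmacy density, so the correlation is explained by the shared upstream cause rather than a direct effect.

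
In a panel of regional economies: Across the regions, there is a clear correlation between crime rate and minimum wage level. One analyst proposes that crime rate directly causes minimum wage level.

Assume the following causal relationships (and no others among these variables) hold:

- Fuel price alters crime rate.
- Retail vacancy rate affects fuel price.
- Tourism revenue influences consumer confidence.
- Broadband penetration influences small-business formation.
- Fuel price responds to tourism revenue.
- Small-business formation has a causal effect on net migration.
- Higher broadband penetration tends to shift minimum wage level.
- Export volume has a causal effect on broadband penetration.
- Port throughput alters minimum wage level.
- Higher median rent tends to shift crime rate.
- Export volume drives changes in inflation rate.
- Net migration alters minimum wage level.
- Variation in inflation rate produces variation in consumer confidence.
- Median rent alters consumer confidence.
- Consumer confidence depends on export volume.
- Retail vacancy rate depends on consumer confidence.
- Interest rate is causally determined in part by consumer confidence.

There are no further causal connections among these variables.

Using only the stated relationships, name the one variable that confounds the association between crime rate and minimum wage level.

Export volume has a causal path to crime rate (export volume → consumer confidence → retail vacancy rate → fuel price → crime rate) and a separate causal path to minimum wage level (export volume → broadband penetration → minimum wage level), so it is a common cause of both.
No stated relationship gives crime rate a causal route to minimum wage level, so the correlation is explained by the shared upstream cause rather than a direct effect.

export volume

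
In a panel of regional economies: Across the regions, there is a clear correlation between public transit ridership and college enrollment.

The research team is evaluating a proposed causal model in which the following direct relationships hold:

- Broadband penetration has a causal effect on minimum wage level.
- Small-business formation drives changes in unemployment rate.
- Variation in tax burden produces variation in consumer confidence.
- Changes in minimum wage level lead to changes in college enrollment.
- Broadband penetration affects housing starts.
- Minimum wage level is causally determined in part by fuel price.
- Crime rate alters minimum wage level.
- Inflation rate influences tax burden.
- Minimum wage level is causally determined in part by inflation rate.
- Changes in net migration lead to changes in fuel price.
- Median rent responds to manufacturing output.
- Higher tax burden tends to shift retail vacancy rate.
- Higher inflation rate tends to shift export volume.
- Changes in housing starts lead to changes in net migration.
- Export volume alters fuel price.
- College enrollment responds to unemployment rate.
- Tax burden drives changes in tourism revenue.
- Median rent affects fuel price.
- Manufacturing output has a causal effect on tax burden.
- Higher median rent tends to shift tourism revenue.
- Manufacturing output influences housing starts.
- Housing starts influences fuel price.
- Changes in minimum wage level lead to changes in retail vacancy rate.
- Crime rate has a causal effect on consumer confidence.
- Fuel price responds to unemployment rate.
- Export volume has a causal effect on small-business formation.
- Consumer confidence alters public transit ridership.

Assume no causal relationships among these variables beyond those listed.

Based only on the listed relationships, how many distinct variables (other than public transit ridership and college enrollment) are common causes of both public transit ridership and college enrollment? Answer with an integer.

The common causes are: crime rate (to public transit ridership via crime rate → consumer confidence → public transit ridership; to college enrollment via crime rate → minimum wage level → college enrollment); inflation rate (to public transit ridership via inflation rate → tax burden → consumer confidence → public transit ridership; to college enrollment via inflation rate → minimum wage level → college enrollment); manufacturing output (to public transit ridership via manufacturing output → tax burden → consumer confidence → public transit ridership; to college enrollment via manufacturing output → median rent → fuel price → minimum wage level → college enrollment).
Every other variable lacks a causal path to at least one of public transit ridership and college enrollment.

3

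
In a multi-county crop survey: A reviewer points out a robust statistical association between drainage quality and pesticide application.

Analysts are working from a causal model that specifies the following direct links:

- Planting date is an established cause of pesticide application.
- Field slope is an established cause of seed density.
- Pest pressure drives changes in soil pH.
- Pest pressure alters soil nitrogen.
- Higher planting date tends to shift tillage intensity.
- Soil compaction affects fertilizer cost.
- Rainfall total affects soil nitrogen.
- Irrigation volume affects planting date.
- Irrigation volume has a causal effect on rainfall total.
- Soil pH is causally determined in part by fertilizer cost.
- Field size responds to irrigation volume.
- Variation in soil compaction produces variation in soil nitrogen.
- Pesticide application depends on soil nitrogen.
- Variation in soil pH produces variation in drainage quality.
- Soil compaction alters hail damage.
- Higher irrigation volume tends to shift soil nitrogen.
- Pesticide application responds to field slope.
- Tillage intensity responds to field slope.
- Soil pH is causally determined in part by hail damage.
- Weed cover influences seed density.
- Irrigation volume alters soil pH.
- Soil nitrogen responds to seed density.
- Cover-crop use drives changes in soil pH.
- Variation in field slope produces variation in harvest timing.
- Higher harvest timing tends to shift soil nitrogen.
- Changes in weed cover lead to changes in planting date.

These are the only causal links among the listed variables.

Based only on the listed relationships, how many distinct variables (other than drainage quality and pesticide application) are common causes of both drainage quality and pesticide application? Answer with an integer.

3

The common causes are: irrigation volume (to drainage quality via irrigation volume → soil pH → drainage quality; to pesticide application via irrigation volume → planting date → pesticide application); pest pressure (to drainage quality via pest pressure → soil pH → drainage quality; to pesticide application via pest pressure → soil nitrogen → pesticide application); soil compaction (to drainage quality via soil compaction → fertilizer cost → soil pH → drainage quality; to pesticide application via soil compaction → soil nitrogen → pesticide application).
Every other variable lacks a causal path to at least one of drainage quality and pesticide application.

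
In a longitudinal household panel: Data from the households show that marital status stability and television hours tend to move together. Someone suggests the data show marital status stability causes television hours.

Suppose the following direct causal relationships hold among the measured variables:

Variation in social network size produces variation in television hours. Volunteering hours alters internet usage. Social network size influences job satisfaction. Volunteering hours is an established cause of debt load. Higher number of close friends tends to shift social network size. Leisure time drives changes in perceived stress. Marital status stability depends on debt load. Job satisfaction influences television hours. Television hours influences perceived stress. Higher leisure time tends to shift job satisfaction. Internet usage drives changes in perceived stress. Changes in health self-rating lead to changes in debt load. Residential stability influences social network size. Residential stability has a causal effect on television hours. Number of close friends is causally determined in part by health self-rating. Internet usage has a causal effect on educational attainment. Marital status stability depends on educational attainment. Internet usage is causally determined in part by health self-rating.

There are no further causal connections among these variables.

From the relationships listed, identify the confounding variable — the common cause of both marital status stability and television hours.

health self-rating

Health self-rating has a causal path to marital status stability (health self-rating → debt load → marital status stability) and a separate causal path to television hours (health self-rating → number of close friends → social network size → television hours), so it is a common cause of both.
No stated relationship gives marital status stability a causal route to television hours, so the correlation is explained by the shared upstream cause rather than a direct effect.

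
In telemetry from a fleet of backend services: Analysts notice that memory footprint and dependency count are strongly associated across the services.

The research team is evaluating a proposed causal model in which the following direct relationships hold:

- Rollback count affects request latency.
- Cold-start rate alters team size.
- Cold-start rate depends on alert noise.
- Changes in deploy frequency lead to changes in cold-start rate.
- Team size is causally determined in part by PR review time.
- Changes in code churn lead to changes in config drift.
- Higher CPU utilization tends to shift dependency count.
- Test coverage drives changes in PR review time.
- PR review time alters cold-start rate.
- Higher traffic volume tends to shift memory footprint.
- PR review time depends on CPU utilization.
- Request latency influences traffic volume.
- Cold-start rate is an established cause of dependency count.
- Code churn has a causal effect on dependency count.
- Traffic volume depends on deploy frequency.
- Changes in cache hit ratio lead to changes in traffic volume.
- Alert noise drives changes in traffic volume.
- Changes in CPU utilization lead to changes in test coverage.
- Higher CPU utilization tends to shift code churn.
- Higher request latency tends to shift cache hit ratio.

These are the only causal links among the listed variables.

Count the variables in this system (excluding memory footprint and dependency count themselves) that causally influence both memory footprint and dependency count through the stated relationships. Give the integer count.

2

The common causes are: alert noise (to memory footprint via alert noise → traffic volume → memory footprint; to dependency count via alert noise → cold-start rate → dependency count); deploy frequency (to memory footprint via deploy frequency → traffic volume → memory footprint; to dependency count via deploy frequency → cold-start rate → dependency count).
Every other variable lacks a causal path to at least one of memory footprint and dependency count.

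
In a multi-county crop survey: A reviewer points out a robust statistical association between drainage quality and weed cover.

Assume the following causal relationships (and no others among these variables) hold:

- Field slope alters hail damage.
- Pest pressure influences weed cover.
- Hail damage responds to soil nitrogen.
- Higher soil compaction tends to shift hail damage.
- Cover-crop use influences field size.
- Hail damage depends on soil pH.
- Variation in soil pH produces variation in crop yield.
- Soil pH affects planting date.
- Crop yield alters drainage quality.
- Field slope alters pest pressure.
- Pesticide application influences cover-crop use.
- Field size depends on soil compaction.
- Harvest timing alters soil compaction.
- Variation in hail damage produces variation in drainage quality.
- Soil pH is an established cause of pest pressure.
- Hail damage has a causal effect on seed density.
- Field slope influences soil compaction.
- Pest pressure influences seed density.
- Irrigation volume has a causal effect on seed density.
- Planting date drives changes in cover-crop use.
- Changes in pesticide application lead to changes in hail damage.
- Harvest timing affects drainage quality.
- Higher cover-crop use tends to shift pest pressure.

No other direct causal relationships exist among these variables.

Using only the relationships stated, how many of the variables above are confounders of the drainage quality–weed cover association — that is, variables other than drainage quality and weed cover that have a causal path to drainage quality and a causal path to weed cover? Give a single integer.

3

The common causes are: field slope (to drainage quality via field slope → hail damage → drainage quality; to weed cover via field slope → pest pressure → weed cover); pesticide application (to drainage quality via pesticide application → hail damage → drainage quality; to weed cover via pesticide application → cover-crop use → pest pressure → weed cover); soil pH (to drainage quality via soil pH → crop yield → drainage quality; to weed cover via soil pH → pest pressure → weed cover).
Every other variable lacks a causal path to at least one of drainage quality and weed cover.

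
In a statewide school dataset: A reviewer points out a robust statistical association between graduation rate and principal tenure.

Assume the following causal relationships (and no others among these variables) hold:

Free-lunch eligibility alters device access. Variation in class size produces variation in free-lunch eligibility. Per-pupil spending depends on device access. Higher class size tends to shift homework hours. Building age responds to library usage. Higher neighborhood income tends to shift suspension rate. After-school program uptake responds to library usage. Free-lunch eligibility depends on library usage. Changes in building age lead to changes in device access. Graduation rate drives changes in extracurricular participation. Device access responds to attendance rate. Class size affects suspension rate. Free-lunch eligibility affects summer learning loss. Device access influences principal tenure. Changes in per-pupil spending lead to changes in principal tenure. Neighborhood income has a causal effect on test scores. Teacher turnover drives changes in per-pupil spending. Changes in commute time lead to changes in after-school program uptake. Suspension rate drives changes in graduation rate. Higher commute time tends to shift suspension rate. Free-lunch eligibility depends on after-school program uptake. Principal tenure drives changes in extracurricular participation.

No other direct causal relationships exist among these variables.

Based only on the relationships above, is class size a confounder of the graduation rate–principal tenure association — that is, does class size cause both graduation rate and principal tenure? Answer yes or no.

Class size has a causal path to graduation rate (class size → suspension rate → graduation rate) and to principal tenure (class size → free-lunch eligibility → device access → principal tenure), so it is a common cause of both — a confounder.

yes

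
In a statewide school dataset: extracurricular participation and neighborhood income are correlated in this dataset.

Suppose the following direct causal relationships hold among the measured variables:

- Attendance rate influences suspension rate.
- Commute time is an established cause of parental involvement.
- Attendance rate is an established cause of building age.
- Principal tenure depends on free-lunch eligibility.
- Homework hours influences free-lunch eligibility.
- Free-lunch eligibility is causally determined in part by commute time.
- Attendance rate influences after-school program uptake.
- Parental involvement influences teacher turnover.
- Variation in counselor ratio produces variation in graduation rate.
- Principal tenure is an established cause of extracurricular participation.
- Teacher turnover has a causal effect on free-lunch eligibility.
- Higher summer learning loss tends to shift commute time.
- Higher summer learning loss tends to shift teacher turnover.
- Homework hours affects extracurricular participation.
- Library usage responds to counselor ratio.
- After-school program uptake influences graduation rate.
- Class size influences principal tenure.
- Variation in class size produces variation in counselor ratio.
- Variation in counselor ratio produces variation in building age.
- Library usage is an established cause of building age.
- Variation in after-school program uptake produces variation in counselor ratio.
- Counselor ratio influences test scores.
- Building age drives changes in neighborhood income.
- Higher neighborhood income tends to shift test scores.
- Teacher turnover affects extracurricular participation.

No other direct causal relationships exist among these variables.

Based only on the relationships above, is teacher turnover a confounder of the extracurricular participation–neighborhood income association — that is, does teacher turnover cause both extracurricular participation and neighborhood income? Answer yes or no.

Teacher turnover has no stated causal path to neighborhood income. A confounder must cause both variables, so teacher turnover does not qualify.

no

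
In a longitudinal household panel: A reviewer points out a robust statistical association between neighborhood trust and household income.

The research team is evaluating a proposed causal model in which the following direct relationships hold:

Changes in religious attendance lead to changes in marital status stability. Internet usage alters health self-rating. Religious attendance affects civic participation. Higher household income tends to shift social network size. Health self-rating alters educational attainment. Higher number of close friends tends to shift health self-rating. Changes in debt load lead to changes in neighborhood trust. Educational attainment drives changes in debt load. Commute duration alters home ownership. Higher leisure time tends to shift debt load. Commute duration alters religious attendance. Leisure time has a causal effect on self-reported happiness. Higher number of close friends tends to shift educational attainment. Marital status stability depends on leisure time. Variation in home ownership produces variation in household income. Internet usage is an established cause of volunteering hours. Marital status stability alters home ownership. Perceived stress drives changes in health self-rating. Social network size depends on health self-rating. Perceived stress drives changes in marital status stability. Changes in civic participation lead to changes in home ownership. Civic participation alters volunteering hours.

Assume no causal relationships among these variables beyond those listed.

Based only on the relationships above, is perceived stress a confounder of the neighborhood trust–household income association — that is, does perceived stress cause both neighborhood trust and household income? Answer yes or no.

Perceived stress has a causal path to neighborhood trust (perceived stress → health self-rating → educational attainment → debt load → neighborhood trust) and to household income (perceived stress → marital status stability → home ownership → household income), so it is a common cause of both — a confounder.

yes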